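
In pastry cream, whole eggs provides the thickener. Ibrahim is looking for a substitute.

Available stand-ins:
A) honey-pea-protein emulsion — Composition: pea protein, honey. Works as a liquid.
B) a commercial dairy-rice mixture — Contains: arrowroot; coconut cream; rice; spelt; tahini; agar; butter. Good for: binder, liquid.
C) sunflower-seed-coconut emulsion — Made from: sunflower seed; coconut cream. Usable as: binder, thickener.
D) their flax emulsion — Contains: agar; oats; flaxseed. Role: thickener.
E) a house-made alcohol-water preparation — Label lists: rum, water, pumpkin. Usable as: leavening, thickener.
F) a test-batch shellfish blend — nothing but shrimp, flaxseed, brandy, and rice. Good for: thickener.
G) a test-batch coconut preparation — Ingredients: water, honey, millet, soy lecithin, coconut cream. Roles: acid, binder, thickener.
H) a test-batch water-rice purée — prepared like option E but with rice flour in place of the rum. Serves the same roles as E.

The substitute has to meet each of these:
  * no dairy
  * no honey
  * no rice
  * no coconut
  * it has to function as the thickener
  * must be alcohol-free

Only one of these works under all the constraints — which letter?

A: not usable as a thickener; has honey, so not honey-free — reject
B: not usable as a thickener; has butter, so not dairy-free (and 2 more) — no
C: has coconut cream, so not coconut-free — out
D: every rule checks out — keep
E: has rum, so not alcohol-free — out
F: has brandy, so not alcohol-free; has rice, so not rice-free — out
G: has honey, so not honey-free; has coconut cream, so not coconut-free — no
H: has rice flour, so not rice-free — out

D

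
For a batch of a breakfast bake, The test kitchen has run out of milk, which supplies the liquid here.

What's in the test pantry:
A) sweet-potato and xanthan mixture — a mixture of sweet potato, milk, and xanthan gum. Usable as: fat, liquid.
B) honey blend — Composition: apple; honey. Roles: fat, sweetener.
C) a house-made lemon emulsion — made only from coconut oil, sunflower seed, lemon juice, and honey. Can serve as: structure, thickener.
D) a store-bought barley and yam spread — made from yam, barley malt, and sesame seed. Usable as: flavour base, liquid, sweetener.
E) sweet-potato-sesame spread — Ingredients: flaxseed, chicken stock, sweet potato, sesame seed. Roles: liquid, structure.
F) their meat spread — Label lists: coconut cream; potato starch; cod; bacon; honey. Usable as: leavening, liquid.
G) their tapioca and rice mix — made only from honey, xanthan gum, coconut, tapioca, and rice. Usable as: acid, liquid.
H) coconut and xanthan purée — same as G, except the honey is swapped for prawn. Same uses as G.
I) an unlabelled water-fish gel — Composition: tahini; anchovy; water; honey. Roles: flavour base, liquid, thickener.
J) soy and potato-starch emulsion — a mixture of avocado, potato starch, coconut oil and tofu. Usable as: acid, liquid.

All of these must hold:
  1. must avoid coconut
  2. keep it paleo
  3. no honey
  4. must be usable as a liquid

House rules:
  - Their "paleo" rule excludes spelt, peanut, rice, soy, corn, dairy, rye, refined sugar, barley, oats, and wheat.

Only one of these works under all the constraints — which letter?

E

A: has milk, so not paleo — out
B: not usable as a liquid; has honey, so not honey-free — reject
C: not usable as a liquid; has honey, so not honey-free (and 1 more) — out
D: has barley malt, so not paleo — out
E: chicken stock and sesame seed etc. — none of it excluded — OK
F: has honey, so not honey-free; has coconut cream, so not coconut-free — no
G: has rice, so not paleo; has honey, so not honey-free (and 1 more) — out
H: has rice, so not paleo; has coconut, so not coconut-free — out
I: has honey, so not honey-free — reject
J: has tofu, so not paleo; has coconut oil, so not coconut-free — reject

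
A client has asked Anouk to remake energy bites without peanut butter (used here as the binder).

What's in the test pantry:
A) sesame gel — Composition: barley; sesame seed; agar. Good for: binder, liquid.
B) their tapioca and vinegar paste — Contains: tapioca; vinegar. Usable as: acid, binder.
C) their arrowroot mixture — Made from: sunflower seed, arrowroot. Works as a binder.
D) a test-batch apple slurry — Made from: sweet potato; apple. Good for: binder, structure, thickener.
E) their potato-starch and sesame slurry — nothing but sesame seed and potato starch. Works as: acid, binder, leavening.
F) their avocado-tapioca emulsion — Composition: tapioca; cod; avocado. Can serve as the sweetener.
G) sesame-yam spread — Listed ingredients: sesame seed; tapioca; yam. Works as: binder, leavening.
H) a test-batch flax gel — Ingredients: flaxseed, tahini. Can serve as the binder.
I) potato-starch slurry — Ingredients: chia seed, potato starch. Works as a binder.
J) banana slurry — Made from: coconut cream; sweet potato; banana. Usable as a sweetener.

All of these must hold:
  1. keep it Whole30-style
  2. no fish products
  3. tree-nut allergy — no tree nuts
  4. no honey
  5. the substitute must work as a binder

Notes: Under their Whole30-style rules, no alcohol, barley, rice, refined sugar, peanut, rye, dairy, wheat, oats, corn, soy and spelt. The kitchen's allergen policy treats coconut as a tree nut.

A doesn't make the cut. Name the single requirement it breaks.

usable as a binder: satisfied
Whole30-style: has barley — fails
fish-free: satisfied
tree-nut-free: satisfied
honey-free: satisfied

Whole30-style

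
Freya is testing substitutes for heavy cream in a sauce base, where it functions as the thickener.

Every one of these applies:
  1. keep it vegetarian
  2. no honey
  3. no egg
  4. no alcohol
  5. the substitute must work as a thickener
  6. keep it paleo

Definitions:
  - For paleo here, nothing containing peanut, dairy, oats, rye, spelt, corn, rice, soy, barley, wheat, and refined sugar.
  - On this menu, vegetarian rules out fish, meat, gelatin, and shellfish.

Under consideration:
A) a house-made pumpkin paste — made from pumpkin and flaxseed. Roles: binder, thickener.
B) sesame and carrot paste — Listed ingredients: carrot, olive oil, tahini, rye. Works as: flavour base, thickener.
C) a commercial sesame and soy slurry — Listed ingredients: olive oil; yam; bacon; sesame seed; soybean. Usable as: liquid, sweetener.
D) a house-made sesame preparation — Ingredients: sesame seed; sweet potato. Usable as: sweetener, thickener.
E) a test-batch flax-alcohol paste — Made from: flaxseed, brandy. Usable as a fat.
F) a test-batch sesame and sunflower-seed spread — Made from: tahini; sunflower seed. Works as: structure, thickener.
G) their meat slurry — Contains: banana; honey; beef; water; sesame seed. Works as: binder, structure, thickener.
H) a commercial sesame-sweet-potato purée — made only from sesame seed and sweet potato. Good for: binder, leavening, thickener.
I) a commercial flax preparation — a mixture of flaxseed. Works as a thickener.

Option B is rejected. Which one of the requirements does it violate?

paleo

usable as a thickener: satisfied
paleo: has rye — fails
vegetarian: satisfied
alcohol-free: satisfied
honey-free: satisfied
egg-free: satisfied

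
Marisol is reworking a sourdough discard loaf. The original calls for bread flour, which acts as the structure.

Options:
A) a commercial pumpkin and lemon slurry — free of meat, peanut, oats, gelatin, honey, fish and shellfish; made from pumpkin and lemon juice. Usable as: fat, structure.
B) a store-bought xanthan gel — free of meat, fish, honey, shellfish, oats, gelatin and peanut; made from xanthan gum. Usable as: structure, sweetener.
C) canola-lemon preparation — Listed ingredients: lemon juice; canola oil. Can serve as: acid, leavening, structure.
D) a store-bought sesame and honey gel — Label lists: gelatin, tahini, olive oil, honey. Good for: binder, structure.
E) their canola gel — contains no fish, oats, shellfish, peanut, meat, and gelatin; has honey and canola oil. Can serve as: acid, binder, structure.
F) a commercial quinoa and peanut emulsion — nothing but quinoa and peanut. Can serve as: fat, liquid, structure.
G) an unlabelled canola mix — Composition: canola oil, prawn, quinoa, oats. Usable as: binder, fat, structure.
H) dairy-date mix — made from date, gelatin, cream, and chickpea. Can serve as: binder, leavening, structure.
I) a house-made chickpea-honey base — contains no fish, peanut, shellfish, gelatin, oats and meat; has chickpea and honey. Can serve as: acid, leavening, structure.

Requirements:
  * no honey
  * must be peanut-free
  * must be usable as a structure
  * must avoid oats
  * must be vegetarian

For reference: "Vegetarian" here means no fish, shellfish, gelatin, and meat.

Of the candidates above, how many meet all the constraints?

3

A: no peanut, vegetarian — OK
B: no honey, vegetarian — keep
C: every rule checks out — keep
D: has gelatin, so not vegetarian; has honey, so not honey-free — out
E: has honey, so not honey-free — reject
F: has peanut, so not peanut-free — out
G: has prawn, so not vegetarian; has oats, so not oat-free — no
H: has gelatin, so not vegetarian — out
I: has honey, so not honey-free — out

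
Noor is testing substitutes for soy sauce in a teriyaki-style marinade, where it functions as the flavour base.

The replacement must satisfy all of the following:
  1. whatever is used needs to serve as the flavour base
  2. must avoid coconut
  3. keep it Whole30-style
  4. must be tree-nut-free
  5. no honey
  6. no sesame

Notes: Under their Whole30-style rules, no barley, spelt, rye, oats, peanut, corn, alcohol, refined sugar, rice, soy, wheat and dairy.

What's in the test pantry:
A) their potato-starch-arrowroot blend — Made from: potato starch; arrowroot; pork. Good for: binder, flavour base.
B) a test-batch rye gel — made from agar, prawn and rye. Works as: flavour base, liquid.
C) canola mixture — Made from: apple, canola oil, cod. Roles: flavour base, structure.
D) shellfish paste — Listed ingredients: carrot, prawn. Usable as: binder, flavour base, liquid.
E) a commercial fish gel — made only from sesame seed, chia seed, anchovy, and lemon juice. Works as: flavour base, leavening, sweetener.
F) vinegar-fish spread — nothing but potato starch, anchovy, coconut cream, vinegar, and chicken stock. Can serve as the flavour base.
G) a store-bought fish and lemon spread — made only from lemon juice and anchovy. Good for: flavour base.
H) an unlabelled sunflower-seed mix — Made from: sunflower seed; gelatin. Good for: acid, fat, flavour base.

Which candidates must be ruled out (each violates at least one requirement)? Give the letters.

B, E, F

A: works as a flavour base, Whole30-style, no tree nuts — keep
B: has rye, so not Whole30-style — no
C: only cod, apple, and canola oil; none excluded — OK
D: no coconut, no tree nuts — keep
E: has sesame seed, so not sesame-free — no
F: has coconut cream, so not coconut-free — out
G: no honey, Whole30-style — keep
H: nothing on the exclusion list — OK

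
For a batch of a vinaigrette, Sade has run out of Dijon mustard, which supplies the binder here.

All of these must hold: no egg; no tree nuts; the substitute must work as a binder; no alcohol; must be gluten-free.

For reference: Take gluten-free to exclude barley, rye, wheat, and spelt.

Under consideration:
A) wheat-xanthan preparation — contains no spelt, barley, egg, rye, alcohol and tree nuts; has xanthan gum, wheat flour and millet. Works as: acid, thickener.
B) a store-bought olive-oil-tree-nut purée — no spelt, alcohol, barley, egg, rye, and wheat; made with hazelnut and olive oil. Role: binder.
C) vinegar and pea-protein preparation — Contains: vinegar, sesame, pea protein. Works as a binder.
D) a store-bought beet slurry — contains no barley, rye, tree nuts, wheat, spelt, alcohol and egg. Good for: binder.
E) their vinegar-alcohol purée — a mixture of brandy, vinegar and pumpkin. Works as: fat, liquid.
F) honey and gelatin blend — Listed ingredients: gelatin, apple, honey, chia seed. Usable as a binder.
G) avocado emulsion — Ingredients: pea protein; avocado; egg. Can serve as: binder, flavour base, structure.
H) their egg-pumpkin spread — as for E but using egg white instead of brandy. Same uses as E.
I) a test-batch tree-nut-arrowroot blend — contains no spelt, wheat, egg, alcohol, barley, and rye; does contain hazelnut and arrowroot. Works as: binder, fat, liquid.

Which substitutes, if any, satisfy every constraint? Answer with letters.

A: not usable as a binder; has wheat flour, so not gluten-free — no
B: has hazelnut, so not tree-nut-free — out
C: nothing on the exclusion list — valid
D: nothing on the exclusion list — keep
E: not usable as a binder; has brandy, so not alcohol-free — out
F: gelatin and honey etc. — none of it excluded — OK
G: has egg, so not egg-free — no
H: not usable as a binder; has egg white, so not egg-free — out
I: has hazelnut, so not tree-nut-free — out

C, D, F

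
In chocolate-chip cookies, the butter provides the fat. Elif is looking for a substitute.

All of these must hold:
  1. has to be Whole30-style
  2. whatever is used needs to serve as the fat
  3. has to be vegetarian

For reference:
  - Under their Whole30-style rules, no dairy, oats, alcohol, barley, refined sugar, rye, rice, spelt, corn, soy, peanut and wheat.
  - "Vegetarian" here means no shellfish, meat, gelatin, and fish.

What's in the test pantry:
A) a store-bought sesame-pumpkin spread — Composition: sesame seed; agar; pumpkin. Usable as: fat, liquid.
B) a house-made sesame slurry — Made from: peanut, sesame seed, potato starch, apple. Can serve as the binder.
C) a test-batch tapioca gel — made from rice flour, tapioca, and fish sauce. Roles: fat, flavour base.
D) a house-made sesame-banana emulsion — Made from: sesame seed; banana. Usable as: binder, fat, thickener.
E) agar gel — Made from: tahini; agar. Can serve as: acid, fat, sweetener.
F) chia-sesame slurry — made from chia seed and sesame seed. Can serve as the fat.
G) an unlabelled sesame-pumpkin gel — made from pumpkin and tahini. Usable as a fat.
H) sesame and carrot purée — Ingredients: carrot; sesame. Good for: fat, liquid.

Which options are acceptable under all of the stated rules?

A: works as a fat, vegetarian, Whole30-style — OK
B: not usable as a fat; has peanut, so not Whole30-style — reject
C: has rice flour, so not Whole30-style; has fish sauce, so not vegetarian — no
D: all constraints satisfied — valid
E: works as a fat, Whole30-style, vegetarian — OK
F: only sesame seed and chia seed; none excluded — valid
G: nothing on the exclusion list — valid
H: only sesame and carrot; none excluded — keep

A, D, E, F, G, H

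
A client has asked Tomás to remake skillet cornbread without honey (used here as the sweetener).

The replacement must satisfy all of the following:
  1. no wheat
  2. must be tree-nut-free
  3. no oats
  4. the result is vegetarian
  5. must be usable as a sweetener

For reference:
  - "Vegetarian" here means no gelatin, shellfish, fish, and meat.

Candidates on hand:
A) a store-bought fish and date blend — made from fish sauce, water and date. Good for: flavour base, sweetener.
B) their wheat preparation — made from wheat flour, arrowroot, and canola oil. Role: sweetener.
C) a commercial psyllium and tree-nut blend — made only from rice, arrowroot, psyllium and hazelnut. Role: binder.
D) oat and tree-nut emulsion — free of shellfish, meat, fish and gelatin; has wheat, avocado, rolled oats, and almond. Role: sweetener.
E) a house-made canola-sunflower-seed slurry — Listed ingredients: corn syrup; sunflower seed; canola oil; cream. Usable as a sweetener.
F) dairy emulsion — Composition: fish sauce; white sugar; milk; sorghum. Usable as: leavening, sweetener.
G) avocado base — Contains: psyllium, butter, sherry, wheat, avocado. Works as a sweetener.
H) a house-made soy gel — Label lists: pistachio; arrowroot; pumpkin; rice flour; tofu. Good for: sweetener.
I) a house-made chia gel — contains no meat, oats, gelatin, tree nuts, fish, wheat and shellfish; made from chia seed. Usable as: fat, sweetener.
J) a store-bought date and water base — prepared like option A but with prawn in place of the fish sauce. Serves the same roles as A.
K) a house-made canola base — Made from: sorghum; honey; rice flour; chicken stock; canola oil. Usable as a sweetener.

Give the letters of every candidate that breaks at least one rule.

A, B, C, D, F, G, H, J, K

A: has fish sauce, so not vegetarian — out
B: has wheat flour, so not wheat-free — reject
C: not usable as a sweetener; has hazelnut, so not tree-nut-free — reject
D: has wheat, so not wheat-free; has almond, so not tree-nut-free (and 1 more) — out
E: works as a sweetener, no wheat, no tree nuts — valid
F: has fish sauce, so not vegetarian — reject
G: has wheat, so not wheat-free — reject
H: has pistachio, so not tree-nut-free — out
I: works as a sweetener, no tree nuts, no oats — keep
J: has prawn, so not vegetarian — out
K: has chicken stock, so not vegetarian — reject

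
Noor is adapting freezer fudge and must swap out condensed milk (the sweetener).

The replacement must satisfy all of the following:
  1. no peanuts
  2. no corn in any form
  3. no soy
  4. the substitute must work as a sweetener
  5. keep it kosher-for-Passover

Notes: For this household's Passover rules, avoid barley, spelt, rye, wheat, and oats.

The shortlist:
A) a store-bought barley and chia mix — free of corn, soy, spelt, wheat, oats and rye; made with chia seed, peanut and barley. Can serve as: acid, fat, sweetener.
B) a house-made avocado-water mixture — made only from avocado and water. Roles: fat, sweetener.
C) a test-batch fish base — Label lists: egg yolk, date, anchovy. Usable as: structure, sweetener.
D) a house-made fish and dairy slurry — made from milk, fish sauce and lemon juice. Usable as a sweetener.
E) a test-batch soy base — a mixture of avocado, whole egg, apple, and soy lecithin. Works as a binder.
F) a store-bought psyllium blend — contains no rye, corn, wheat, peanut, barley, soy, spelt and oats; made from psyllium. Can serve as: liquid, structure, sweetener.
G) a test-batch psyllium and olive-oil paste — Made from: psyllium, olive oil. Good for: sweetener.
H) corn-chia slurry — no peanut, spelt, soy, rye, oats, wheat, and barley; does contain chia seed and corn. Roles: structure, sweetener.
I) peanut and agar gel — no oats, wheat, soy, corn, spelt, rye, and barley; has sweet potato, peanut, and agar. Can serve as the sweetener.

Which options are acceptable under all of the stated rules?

B, C, D, F, G

A: has barley, so not kosher-for-Passover; has peanut, so not peanut-free — out
B: only avocado and water; none excluded — valid
C: all constraints satisfied — valid
D: works as a sweetener, kosher-for-Passover, no peanut — OK
E: not usable as a sweetener; has soy lecithin, so not soy-free — no
F: works as a sweetener, no peanut, no soy — valid
G: works as a sweetener, no corn, no soy — OK
H: has corn, so not corn-free — out
I: has peanut, so not peanut-free — reject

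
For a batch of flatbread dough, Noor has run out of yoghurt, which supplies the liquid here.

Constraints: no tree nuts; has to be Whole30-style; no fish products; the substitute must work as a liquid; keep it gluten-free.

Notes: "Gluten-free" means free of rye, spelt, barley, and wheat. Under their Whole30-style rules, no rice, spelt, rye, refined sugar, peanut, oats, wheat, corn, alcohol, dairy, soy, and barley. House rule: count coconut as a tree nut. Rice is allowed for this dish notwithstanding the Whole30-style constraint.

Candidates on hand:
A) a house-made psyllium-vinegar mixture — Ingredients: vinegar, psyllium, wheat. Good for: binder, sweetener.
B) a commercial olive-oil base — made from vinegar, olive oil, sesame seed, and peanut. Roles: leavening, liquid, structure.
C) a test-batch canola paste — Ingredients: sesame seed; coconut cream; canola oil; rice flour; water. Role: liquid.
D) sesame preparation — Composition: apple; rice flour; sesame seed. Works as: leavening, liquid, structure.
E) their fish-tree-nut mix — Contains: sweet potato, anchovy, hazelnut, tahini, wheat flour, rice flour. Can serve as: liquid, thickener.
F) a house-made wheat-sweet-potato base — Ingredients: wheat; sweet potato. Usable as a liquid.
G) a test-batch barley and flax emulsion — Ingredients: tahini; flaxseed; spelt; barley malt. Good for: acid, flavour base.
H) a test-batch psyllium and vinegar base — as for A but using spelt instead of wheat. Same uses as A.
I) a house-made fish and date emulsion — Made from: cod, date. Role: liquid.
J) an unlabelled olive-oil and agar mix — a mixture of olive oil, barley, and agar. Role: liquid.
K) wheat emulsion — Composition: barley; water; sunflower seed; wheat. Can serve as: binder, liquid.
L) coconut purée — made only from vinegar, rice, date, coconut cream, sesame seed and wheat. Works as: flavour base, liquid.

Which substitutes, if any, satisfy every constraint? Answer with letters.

A: not usable as a liquid; has wheat, so not gluten-free (and 1 more) — no
B: has peanut, so not Whole30-style — reject
C: has coconut cream, so not tree-nut-free — out
D: rice is permitted under the Whole30-style carve-out; nothing else excluded — keep
E: has wheat flour, so not gluten-free; has wheat flour, so not Whole30-style (and 2 more) — out
F: has wheat, so not gluten-free; has wheat, so not Whole30-style — out
G: not usable as a liquid; has barley malt, so not gluten-free (and 1 more) — no
H: not usable as a liquid; has spelt, so not gluten-free (and 1 more) — no
I: has cod, so not fish-free — out
J: has barley, so not gluten-free; has barley, so not Whole30-style — no
K: has barley, so not gluten-free; has barley, so not Whole30-style — no
L: has wheat, so not gluten-free; has wheat, so not Whole30-style (and 1 more) — out

D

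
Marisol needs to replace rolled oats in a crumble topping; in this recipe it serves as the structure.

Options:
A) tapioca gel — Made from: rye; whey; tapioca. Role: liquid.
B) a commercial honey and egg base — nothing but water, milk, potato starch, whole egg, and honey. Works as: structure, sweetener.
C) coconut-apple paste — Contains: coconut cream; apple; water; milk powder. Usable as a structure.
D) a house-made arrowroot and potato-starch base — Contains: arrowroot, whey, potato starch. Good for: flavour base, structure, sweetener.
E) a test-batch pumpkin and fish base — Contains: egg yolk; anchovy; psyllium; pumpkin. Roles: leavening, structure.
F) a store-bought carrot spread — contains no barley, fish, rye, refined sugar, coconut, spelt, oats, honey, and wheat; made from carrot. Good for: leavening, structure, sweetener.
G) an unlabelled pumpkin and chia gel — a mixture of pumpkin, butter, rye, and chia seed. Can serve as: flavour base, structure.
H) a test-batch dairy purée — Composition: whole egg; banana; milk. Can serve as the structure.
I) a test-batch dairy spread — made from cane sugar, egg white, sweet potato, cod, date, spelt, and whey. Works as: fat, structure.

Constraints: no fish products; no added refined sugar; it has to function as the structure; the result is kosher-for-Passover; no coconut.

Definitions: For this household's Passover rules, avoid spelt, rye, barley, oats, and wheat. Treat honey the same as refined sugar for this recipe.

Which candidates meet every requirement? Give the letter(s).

D, F, H

A: not usable as a structure; has rye, so not kosher-for-Passover — no
B: has honey, so not no-added-sugar — out
C: has coconut cream, so not coconut-free — no
D: works as a structure, no coconut, no-added-sugar — keep
E: has anchovy, so not fish-free — out
F: kosher-for-Passover, no coconut — keep
G: has rye, so not kosher-for-Passover — out
H: only milk, whole egg, and banana; none excluded — keep
I: has spelt, so not kosher-for-Passover; has cane sugar, so not no-added-sugar (and 1 more) — reject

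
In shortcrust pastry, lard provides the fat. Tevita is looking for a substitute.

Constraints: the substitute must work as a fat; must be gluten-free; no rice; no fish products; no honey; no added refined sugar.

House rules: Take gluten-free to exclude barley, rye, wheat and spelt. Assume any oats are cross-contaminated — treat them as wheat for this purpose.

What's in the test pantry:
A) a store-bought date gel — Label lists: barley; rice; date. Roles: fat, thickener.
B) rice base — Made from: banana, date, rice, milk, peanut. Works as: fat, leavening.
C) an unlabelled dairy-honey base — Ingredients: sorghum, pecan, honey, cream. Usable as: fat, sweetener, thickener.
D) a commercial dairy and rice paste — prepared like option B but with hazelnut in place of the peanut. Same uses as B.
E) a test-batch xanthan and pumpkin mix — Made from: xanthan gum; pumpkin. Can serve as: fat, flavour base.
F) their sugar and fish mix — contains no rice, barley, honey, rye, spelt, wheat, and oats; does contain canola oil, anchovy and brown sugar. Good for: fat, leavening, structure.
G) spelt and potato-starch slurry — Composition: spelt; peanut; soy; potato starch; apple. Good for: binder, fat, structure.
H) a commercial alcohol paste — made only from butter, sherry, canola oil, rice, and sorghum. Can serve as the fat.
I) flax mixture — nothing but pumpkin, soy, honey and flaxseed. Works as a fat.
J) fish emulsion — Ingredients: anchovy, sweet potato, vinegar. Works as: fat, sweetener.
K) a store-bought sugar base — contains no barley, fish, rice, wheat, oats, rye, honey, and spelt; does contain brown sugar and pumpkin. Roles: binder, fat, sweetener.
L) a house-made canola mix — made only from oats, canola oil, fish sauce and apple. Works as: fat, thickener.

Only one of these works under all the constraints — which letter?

A: has barley, so not gluten-free; has rice, so not rice-free — no
B: has rice, so not rice-free — no
C: has honey, so not honey-free — reject
D: has rice, so not rice-free — reject
E: every rule checks out — OK
F: has anchovy, so not fish-free; has brown sugar, so not no-added-sugar — no
G: has spelt, so not gluten-free — no
H: has rice, so not rice-free — no
I: has honey, so not honey-free — no
J: has anchovy, so not fish-free — out
K: has brown sugar, so not no-added-sugar — reject
L: has oats, so not gluten-free; has fish sauce, so not fish-free — reject

E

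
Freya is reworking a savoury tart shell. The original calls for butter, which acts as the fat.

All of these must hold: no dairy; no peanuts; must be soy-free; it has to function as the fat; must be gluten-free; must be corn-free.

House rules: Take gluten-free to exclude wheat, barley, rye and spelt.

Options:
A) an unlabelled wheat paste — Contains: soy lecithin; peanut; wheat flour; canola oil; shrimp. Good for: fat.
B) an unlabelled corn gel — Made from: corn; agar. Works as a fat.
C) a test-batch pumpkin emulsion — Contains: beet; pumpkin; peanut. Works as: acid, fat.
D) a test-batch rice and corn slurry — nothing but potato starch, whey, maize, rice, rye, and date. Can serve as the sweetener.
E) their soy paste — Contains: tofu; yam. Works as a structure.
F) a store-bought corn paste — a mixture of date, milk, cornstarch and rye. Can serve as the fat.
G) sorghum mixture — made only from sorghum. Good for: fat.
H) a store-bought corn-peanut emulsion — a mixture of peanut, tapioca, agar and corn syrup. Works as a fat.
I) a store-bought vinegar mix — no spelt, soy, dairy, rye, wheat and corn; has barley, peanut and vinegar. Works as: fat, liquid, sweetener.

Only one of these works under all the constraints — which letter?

G

A: has wheat flour, so not gluten-free; has peanut, so not peanut-free (and 1 more) — reject
B: has corn, so not corn-free — no
C: has peanut, so not peanut-free — reject
D: not usable as a fat; has rye, so not gluten-free (and 2 more) — reject
E: not usable as a fat; has tofu, so not soy-free — no
F: has rye, so not gluten-free; has cornstarch, so not corn-free (and 1 more) — reject
G: nothing on the exclusion list — keep
H: has corn syrup, so not corn-free; has peanut, so not peanut-free — reject
I: has barley, so not gluten-free; has peanut, so not peanut-free — out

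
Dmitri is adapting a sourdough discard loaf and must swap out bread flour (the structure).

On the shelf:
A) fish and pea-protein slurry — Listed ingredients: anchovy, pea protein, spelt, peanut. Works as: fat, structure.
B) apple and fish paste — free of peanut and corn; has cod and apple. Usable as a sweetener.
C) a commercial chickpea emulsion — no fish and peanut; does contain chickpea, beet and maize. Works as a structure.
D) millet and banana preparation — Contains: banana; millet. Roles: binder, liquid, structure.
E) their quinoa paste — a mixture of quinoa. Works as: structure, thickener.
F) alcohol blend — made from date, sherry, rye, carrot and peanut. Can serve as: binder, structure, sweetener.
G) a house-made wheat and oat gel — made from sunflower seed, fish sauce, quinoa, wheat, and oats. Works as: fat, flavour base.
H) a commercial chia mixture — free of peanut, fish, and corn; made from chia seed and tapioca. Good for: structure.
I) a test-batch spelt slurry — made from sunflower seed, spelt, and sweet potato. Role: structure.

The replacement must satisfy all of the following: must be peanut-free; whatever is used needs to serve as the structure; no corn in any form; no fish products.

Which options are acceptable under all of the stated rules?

A: has peanut, so not peanut-free; has anchovy, so not fish-free — no
B: not usable as a structure; has cod, so not fish-free — reject
C: has maize, so not corn-free — no
D: no peanut, no corn — OK
E: only quinoa; none excluded — valid
F: has peanut, so not peanut-free — reject
G: not usable as a structure; has fish sauce, so not fish-free — no
H: all constraints satisfied — OK
I: only spelt, sweet potato, and sunflower seed; none excluded — valid

D, E, H, I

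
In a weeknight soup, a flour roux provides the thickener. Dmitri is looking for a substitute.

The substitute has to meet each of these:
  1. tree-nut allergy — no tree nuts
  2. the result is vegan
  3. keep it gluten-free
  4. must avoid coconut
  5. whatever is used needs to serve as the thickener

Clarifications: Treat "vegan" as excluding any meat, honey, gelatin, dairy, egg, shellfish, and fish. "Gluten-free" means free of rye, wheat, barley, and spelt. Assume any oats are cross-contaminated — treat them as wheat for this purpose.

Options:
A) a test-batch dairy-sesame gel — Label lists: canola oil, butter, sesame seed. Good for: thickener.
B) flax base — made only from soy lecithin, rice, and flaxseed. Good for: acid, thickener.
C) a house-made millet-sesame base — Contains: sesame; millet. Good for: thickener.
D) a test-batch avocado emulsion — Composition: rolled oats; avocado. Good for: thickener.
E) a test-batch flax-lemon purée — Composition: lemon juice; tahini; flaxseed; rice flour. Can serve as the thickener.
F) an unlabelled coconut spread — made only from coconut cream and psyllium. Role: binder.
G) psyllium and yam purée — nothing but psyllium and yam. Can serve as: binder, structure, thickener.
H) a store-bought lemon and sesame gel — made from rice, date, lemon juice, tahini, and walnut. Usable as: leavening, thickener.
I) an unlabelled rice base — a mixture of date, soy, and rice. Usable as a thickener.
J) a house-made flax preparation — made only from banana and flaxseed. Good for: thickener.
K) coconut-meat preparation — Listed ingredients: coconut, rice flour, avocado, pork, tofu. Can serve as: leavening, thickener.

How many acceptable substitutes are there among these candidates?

A: has butter, so not vegan — reject
B: every rule checks out — keep
C: only sesame and millet; none excluded — valid
D: has rolled oats, so not gluten-free — no
E: every rule checks out — keep
F: not usable as a thickener; has coconut cream, so not coconut-free — no
G: works as a thickener, vegan, no tree nuts — OK
H: has walnut, so not tree-nut-free — out
I: only rice, soy, and date; none excluded — keep
J: nothing on the exclusion list — OK
K: has pork, so not vegan; has coconut, so not coconut-free — reject

6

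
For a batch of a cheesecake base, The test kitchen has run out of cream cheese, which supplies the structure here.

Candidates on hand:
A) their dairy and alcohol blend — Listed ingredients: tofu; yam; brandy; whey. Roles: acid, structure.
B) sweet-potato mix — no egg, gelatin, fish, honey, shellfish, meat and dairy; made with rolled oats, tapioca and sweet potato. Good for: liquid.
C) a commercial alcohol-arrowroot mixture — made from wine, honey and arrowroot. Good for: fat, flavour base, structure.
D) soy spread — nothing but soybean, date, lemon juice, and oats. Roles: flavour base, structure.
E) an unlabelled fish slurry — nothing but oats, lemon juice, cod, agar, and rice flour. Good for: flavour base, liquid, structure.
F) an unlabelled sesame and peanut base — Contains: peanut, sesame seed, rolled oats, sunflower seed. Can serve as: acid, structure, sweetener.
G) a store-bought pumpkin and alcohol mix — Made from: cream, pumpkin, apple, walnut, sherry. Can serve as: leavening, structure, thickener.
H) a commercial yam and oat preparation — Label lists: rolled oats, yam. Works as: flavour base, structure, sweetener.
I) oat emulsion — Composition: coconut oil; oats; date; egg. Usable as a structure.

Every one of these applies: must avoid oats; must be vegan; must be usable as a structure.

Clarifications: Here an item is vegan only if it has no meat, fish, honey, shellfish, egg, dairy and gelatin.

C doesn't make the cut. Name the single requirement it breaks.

vegan

usable as a structure: satisfied
vegan: has honey — fails
oat-free: satisfied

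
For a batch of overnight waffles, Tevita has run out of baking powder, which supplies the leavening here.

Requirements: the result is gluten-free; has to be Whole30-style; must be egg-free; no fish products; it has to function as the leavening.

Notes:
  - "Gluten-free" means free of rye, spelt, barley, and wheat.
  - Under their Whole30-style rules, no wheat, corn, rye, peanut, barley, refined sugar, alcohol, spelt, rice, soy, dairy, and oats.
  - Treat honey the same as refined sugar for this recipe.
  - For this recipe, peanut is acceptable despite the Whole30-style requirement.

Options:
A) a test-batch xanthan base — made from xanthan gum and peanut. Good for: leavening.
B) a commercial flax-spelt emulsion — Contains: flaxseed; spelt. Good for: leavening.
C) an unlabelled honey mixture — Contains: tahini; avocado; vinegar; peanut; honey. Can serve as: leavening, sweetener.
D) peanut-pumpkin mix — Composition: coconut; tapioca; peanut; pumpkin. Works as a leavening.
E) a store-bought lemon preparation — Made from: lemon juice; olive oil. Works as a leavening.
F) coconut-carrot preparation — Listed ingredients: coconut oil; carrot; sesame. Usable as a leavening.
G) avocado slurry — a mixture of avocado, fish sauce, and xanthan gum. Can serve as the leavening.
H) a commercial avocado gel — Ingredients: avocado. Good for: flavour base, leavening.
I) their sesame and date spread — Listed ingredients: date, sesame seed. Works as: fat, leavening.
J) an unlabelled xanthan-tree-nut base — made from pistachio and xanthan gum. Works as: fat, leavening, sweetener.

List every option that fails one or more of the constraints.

A: peanut is permitted under the Whole30-style carve-out; nothing else excluded — valid
B: has spelt, so not gluten-free; has spelt, so not Whole30-style — out
C: has honey, so not Whole30-style — out
D: peanut is permitted under the Whole30-style carve-out; nothing else excluded — valid
E: nothing on the exclusion list — OK
F: all constraints satisfied — keep
G: has fish sauce, so not fish-free — reject
H: only avocado; none excluded — keep
I: Whole30-style, no fish — keep
J: all constraints satisfied — keep

B, C, G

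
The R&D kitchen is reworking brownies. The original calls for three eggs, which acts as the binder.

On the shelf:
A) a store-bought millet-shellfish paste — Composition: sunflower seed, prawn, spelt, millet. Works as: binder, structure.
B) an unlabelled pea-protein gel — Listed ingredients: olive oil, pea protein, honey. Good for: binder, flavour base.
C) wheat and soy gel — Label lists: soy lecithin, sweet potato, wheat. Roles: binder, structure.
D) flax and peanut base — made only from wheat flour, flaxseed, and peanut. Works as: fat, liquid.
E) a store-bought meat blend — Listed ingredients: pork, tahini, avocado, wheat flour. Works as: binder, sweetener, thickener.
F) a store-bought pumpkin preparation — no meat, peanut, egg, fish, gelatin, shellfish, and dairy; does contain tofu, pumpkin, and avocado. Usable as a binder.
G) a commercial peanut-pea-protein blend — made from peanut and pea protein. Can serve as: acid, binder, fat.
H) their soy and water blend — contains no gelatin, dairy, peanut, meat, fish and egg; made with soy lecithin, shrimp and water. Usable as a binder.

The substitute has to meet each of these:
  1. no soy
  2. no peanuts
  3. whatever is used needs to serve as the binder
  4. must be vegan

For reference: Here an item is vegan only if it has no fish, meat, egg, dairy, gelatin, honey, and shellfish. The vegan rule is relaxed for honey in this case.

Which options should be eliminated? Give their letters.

A, C, D, E, F, G, H

A: has prawn, so not vegan — reject
B: honey is permitted under the vegan carve-out; nothing else excluded — OK
C: has soy lecithin, so not soy-free — no
D: not usable as a binder; has peanut, so not peanut-free — reject
E: has pork, so not vegan — no
F: has tofu, so not soy-free — out
G: has peanut, so not peanut-free — out
H: has shrimp, so not vegan; has soy lecithin, so not soy-free — out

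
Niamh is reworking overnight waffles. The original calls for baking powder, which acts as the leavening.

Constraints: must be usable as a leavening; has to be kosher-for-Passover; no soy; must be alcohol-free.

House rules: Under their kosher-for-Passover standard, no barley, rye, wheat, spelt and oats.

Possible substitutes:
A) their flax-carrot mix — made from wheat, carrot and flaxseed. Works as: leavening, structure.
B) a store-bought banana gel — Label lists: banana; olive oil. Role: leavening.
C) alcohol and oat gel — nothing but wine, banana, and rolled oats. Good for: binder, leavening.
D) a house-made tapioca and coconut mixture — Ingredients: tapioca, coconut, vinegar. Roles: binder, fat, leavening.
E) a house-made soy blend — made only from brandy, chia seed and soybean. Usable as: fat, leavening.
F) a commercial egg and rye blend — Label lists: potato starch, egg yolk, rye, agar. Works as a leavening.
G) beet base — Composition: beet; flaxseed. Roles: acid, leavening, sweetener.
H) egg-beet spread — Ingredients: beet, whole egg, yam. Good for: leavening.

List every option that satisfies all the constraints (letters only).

A: has wheat, so not kosher-for-Passover — reject
B: no alcohol, no soy — OK
C: has rolled oats, so not kosher-for-Passover; has wine, so not alcohol-free — reject
D: only coconut, vinegar, and tapioca; none excluded — OK
E: has brandy, so not alcohol-free; has soybean, so not soy-free — no
F: has rye, so not kosher-for-Passover — reject
G: only beet and flaxseed; none excluded — OK
H: works as a leavening, no soy, no alcohol — keep

B, D, G, H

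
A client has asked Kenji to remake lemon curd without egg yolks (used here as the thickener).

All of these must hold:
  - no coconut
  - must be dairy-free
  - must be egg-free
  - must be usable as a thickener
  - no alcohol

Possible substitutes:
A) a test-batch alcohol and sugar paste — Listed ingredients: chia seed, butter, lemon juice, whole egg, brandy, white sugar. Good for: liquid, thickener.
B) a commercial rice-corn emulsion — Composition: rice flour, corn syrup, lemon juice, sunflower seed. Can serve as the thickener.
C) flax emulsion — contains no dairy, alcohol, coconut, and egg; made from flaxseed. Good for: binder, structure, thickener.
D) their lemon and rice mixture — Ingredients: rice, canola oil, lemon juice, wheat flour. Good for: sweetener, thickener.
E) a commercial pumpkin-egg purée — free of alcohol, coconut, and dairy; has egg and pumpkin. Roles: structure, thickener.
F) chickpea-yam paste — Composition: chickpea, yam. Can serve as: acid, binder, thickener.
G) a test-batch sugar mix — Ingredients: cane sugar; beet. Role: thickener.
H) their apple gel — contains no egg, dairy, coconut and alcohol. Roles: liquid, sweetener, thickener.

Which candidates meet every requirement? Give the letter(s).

B, C, D, F, G, H

A: has brandy, so not alcohol-free; has whole egg, so not egg-free (and 1 more) — reject
B: no egg, no coconut — valid
C: works as a thickener, no egg, no dairy — OK
D: rice and wheat flour etc. — none of it excluded — valid
E: has egg, so not egg-free — reject
F: no coconut, no egg — keep
G: no alcohol, no egg — keep
H: works as a thickener, no alcohol, no coconut — keep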